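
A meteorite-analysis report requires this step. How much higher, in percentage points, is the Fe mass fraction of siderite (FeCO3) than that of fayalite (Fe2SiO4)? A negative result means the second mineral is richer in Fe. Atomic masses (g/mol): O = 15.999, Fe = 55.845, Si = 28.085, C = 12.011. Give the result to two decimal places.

M(FeCO3) = 115.853 g/mol, so wt% Fe = 55.845/115.853 × 100 = 48.20%.
M(Fe2SiO4) = 203.771 g/mol, so wt% Fe = 111.690/203.771 × 100 = 54.81%.
48.20 − 54.81 = -6.61 pp.

-6.61 percentage points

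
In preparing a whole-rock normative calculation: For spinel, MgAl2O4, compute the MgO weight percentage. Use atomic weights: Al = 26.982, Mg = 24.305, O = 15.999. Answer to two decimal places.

28.33 wt%

M(MgAl2O4) = 142.265 g/mol; M(MgO) = 40.304 g/mol.
Moles MgO per formula unit = 1 Mg ÷ 1 = 1.0000.
MgO fraction = (1.0000 × 40.304) / 142.265 = 40.304/142.265 = 0.2833.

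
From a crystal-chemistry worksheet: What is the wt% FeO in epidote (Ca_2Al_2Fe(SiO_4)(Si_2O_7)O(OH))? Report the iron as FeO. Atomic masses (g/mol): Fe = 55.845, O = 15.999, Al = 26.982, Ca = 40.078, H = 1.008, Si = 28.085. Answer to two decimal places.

Formula mass = 483.215 g/mol.
1 Fe → 1.0000 mol FeO per formula unit; M(FeO) = 71.844, so FeO mass = 71.844 g.
71.844/483.215 × 100 = 14.87 wt%.

14.87 wt%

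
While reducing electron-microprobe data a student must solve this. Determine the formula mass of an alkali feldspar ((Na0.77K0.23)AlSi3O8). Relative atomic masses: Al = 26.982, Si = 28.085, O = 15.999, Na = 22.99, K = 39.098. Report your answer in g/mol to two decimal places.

265.92 g/mol

The formula mass is the sum 0.77(22.99) + 0.23(39.098) + 1(26.982) + 3(28.085) + 8(15.999).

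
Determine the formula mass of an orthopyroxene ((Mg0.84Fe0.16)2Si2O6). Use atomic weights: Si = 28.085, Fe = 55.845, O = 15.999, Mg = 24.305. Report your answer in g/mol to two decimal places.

210.87 g/mol

The formula mass is the sum 1.68·24.305 + 0.32·55.845 + 2·28.085 + 6·15.999.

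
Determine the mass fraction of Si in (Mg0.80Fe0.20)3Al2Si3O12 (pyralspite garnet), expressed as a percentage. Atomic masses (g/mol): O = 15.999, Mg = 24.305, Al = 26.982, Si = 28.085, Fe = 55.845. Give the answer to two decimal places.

19.96 mass %

Molar mass of (Mg0.80Fe0.20)3Al2Si3O12: 2.40×24.305 + 0.60×55.845 + 2×26.982 + 3×28.085 + 12×15.999 = 422.046 g/mol.
Mass of Si per formula unit: 3 × 28.085 = 84.255 g.
Weight fraction Si = 84.255 / 422.046 = 0.1996.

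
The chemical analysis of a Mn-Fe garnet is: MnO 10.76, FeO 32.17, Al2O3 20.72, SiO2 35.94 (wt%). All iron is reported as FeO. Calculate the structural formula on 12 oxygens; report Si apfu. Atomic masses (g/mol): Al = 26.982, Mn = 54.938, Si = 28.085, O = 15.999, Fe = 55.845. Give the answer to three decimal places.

MnO: 10.76/70.937 = 0.15168 mol → 0.15168 mol Mn, 0.15168 mol O.
FeO: 32.17/71.844 = 0.44778 mol → 0.44778 mol Fe, 0.44778 mol O.
Al2O3: 20.72/101.961 = 0.20321 mol → 0.40642 mol Al, 0.60963 mol O.
SiO2: 35.94/60.083 = 0.59817 mol → 0.59817 mol Si, 1.19634 mol O.
Total oxygen = 2.40543 mol. Normalization factor = 12/2.40543 = 4.98871.
Si per 12 O = 0.59817 × 4.98871 = 2.984.

2.984 Si apfu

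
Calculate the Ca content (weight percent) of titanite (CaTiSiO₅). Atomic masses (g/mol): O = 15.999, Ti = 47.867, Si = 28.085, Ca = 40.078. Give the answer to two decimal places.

20.45 weight percent

Molar mass of CaTiSiO₅: 1×40.078 + 1×47.867 + 1×28.085 + 5×15.999 = 196.025 g/mol.
Mass of Ca per formula unit: 1 × 40.078 = 40.078 g.
Weight fraction Ca = 40.078 / 196.025 = 0.2045.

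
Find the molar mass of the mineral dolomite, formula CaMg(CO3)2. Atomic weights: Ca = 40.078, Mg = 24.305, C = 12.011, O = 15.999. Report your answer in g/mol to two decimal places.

184.40 g/mol

The formula mass is the sum 1(40.078) + 1(24.305) + 2(12.011) + 6(15.999).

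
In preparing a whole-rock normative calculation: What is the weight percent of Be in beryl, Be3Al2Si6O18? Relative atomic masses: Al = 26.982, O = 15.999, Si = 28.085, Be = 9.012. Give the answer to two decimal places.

Formula mass = 3·9.012 + 2·26.982 + 6·28.085 + 18·15.999 = 537.492 g/mol, of which 27.036 g is Be.
So Be makes up 27.036/537.492 = 0.0503 of the mass, i.e. 5.03%.

5.03 weight percent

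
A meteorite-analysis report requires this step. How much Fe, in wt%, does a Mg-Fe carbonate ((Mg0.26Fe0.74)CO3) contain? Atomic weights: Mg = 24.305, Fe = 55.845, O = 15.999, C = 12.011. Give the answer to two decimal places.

M((Mg0.26Fe0.74)CO3) = 107.653 g/mol.
Fe contributes 0.74 × 55.845 = 41.325 g per mole.
41.325/107.653 = 0.3839 → 38.39%.

38.39 wt%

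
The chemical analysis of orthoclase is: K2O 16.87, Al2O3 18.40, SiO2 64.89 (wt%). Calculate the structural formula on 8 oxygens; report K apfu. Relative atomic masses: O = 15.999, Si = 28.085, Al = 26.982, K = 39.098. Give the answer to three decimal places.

K2O: 16.87/94.195 = 0.17910 mol → 0.35820 mol K, 0.17910 mol O.
Al2O3: 18.40/101.961 = 0.18046 mol → 0.36092 mol Al, 0.54138 mol O.
SiO2: 64.89/60.083 = 1.08001 mol → 1.08001 mol Si, 2.16002 mol O.
Total oxygen = 2.88050 mol. Normalization factor = 8/2.88050 = 2.77730.
K per 8 O = 0.35820 × 2.77730 = 0.995.

0.995 K apfu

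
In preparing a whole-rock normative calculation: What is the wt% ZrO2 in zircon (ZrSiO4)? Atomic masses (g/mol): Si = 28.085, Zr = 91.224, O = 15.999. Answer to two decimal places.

Molar mass of ZrSiO4 = 1*91.224 + 1*28.085 + 4*15.999 = 183.305 g/mol.
Each formula unit contains 1 Zr, equivalent to 1/1 = 1.0000 mol ZrO2.
M(ZrO2) = 1×91.224 + 2×15.999 = 123.222 g/mol.
Mass of ZrO2 per formula unit = 1.0000 × 123.222 = 123.222 g.
ZrO2 wt% = 123.222 / 183.305 × 100 = 67.22%.

67.22 wt%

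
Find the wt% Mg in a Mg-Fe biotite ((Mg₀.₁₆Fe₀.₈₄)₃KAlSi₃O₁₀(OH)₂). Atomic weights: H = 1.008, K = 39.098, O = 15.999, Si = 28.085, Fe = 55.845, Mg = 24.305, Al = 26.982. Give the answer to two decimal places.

2.35 mass %

M((Mg₀.₁₆Fe₀.₈₄)₃KAlSi₃O₁₀(OH)₂) = 496.735 g/mol.
Mg contributes 0.48 × 24.305 = 11.666 g per mole.
11.666/496.735 = 0.0235 → 2.35%.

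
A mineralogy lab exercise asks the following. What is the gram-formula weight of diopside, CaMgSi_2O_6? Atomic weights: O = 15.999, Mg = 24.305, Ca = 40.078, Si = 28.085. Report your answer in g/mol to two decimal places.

216.55 g/mol

Ca: 1 × 40.078 = 40.0780
Mg: 1 × 24.305 = 24.3050
Si: 2 × 28.085 = 56.1700
O: 6 × 15.999 = 95.9940
Summing the contributions gives the formula mass.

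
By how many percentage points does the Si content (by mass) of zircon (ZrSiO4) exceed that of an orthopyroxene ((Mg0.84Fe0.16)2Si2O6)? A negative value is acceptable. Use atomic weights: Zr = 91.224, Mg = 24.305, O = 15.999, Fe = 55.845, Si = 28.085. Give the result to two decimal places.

M(ZrSiO4) = 183.305 g/mol, so wt% Si = 28.085/183.305 × 100 = 15.32%.
M((Mg0.84Fe0.16)2Si2O6) = 210.867 g/mol, so wt% Si = 56.170/210.867 × 100 = 26.64%.
15.32 − 26.64 = -11.32 pp.

-11.32 percentage points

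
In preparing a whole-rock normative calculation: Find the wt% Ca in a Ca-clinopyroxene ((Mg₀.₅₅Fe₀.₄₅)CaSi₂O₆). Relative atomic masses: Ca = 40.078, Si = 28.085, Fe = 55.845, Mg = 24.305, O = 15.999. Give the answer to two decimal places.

17.37 mass %

Molar mass of (Mg₀.₅₅Fe₀.₄₅)CaSi₂O₆: 0.55*24.305 + 0.45*55.845 + 1*40.078 + 2*28.085 + 6*15.999 = 230.740 g/mol.
Mass of Ca per formula unit: 1 × 40.078 = 40.078 g.
Weight fraction Ca = 40.078 / 230.740 = 0.1737.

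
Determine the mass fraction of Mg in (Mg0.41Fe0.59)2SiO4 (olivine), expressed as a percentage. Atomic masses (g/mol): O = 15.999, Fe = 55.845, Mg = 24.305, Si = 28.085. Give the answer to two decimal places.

11.20 wt%

Formula mass = 0.82*24.305 + 1.18*55.845 + 1*28.085 + 4*15.999 = 177.908 g/mol, of which 19.930 g is Mg.
So Mg makes up 19.930/177.908 = 0.1120 of the mass, i.e. 11.20%.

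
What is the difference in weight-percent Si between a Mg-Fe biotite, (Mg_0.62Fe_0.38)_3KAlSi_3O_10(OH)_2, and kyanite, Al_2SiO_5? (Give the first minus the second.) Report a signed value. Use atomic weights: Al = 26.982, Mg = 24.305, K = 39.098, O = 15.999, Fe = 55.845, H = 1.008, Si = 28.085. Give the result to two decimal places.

1.26 percentage points

M((Mg_0.62Fe_0.38)_3KAlSi_3O_10(OH)_2) = 453.210 g/mol, so wt% Si = 84.255/453.210 × 100 = 18.59%.
M(Al_2SiO_5) = 162.044 g/mol, so wt% Si = 28.085/162.044 × 100 = 17.33%.
18.59 − 17.33 = 1.26 pp.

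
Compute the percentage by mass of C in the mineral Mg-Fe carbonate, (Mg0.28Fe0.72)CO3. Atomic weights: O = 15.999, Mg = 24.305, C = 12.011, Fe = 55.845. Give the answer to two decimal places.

Formula mass = 0.28*24.305 + 0.72*55.845 + 1*12.011 + 3*15.999 = 107.022 g/mol, of which 12.011 g is C.
So C makes up 12.011/107.022 = 0.1122 of the mass, i.e. 11.22%.

11.22 mass %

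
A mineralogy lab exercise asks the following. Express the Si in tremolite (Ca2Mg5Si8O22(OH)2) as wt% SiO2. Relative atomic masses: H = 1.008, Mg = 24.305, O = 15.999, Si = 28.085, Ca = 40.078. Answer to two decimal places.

Molar mass of Ca2Mg5Si8O22(OH)2 = 2·40.078 + 5·24.305 + 8·28.085 + 24·15.999 + 2·1.008 = 812.353 g/mol.
Each formula unit contains 8 Si, equivalent to 8/1 = 8.0000 mol SiO2.
M(SiO2) = 1×28.085 + 2×15.999 = 60.083 g/mol.
Mass of SiO2 per formula unit = 8.0000 × 60.083 = 480.664 g.
SiO2 wt% = 480.664 / 812.353 × 100 = 59.17%.

59.17 wt%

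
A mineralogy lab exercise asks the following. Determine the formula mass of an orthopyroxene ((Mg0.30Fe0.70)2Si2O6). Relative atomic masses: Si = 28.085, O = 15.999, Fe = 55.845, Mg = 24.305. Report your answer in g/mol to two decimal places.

244.93 g/mol

M = 0.60*24.305 + 1.40*55.845 + 2*28.085 + 6*15.999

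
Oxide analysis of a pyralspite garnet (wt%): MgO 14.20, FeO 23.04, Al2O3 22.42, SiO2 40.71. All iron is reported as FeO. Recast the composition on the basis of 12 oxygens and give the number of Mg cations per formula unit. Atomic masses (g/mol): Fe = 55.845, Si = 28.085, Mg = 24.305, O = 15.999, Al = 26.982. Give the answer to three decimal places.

14.20 wt% MgO ÷ 40.304 g/mol = 0.35232 mol, giving 0.35232 Mg and 0.35232 O.
23.04 wt% FeO ÷ 71.844 g/mol = 0.32069 mol, giving 0.32069 Fe and 0.32069 O.
22.42 wt% Al2O3 ÷ 101.961 g/mol = 0.21989 mol, giving 0.43978 Al and 0.65967 O.
40.71 wt% SiO2 ÷ 60.083 g/mol = 0.67756 mol, giving 0.67756 Si and 1.35512 O.
Oxygen sums to 2.68780; scaling by 12/2.68780 = 4.46462 puts the formula on 12 O.
Mg: 0.35232 × 4.46462 = 1.573 atoms per formula unit.

1.573 Mg apfu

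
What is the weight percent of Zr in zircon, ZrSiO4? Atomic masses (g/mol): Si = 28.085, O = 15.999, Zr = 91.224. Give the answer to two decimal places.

Formula mass = 1*91.224 + 1*28.085 + 4*15.999 = 183.305 g/mol, of which 91.224 g is Zr.
So Zr makes up 91.224/183.305 = 0.4977 of the mass, i.e. 49.77%.

49.77 mass %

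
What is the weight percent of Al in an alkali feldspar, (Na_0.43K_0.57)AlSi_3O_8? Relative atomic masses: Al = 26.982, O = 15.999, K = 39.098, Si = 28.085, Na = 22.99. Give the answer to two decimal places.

Formula mass = 0.43*22.99 + 0.57*39.098 + 1*26.982 + 3*28.085 + 8*15.999 = 271.401 g/mol, of which 26.982 g is Al.
So Al makes up 26.982/271.401 = 0.0994 of the mass, i.e. 9.94%.

9.94 wt%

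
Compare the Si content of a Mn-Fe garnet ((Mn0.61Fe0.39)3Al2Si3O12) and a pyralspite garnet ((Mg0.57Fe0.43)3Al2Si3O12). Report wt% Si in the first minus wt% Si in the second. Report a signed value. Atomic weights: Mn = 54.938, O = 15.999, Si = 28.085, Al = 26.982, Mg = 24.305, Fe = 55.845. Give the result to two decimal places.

M((Mn0.61Fe0.39)3Al2Si3O12) = 496.082 g/mol, so wt% Si = 84.255/496.082 × 100 = 16.98%.
M((Mg0.57Fe0.43)3Al2Si3O12) = 443.809 g/mol, so wt% Si = 84.255/443.809 × 100 = 18.98%.
16.98 − 18.98 = -2.00 pp.

-2.00 percentage points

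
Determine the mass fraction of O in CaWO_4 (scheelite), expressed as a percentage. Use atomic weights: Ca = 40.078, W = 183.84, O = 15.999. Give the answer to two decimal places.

Molar mass of CaWO_4: 1·40.078 + 1·183.84 + 4·15.999 = 287.914 g/mol.
Mass of O per formula unit: 4 × 15.999 = 63.996 g.
Weight fraction O = 63.996 / 287.914 = 0.2223.

22.23 mass %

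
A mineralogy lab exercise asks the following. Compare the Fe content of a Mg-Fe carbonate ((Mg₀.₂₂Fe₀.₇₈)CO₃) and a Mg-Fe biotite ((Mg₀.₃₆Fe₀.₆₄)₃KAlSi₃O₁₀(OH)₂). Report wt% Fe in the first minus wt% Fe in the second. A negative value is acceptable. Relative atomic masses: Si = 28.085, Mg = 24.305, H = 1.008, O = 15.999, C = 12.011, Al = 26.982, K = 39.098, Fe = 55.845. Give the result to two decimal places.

M((Mg₀.₂₂Fe₀.₇₈)CO₃) = 108.914 g/mol, so wt% Fe = 43.559/108.914 × 100 = 39.99%.
M((Mg₀.₃₆Fe₀.₆₄)₃KAlSi₃O₁₀(OH)₂) = 477.811 g/mol, so wt% Fe = 107.222/477.811 × 100 = 22.44%.
39.99 − 22.44 = 17.55 pp.

17.55 percentage points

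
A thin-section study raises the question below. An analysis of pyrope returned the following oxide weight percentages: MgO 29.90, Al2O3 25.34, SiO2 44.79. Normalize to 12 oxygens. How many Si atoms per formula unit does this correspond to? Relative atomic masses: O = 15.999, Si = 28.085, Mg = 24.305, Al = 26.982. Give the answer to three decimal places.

3.004 Si apfu

29.90 wt% MgO ÷ 40.304 g/mol = 0.74186 mol, giving 0.74186 Mg and 0.74186 O.
25.34 wt% Al2O3 ÷ 101.961 g/mol = 0.24853 mol, giving 0.49706 Al and 0.74559 O.
44.79 wt% SiO2 ÷ 60.083 g/mol = 0.74547 mol, giving 0.74547 Si and 1.49094 O.
Oxygen sums to 2.97839; scaling by 12/2.97839 = 4.02902 puts the formula on 12 O.
Si: 0.74547 × 4.02902 = 3.004 atoms per formula unit.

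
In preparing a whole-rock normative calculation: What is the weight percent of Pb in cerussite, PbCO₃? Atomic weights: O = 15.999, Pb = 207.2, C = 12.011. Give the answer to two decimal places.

77.54 mass %

M(PbCO₃) = 267.208 g/mol.
Pb contributes 1 × 207.2 = 207.200 g per mole.
207.200/267.208 = 0.7754 → 77.54%.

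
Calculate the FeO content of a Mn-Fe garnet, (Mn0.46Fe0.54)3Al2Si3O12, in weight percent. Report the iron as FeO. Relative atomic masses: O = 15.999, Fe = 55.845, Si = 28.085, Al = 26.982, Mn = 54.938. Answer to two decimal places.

23.44 wt%

Formula mass = 496.490 g/mol.
1.62 Fe → 1.6200 mol FeO per formula unit; M(FeO) = 71.844, so FeO mass = 116.387 g.
116.387/496.490 × 100 = 23.44 wt%.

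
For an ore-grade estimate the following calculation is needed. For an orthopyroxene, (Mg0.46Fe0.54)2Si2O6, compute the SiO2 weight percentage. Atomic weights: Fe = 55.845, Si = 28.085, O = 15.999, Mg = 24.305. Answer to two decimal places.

51.17 wt%

Molar mass of (Mg0.46Fe0.54)2Si2O6 = 0.92×24.305 + 1.08×55.845 + 2×28.085 + 6×15.999 = 234.837 g/mol.
Each formula unit contains 2 Si, equivalent to 2/1 = 2.0000 mol SiO2.
M(SiO2) = 1×28.085 + 2×15.999 = 60.083 g/mol.
Mass of SiO2 per formula unit = 2.0000 × 60.083 = 120.166 g.
SiO2 wt% = 120.166 / 234.837 × 100 = 51.17%.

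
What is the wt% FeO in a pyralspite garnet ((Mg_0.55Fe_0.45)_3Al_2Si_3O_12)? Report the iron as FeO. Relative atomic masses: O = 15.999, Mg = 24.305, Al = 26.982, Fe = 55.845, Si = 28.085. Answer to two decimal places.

Molar mass of (Mg_0.55Fe_0.45)_3Al_2Si_3O_12 = 1.65*24.305 + 1.35*55.845 + 2*26.982 + 3*28.085 + 12*15.999 = 445.701 g/mol.
Each formula unit contains 1.35 Fe, equivalent to 1.35/1 = 1.3500 mol FeO.
M(FeO) = 1×55.845 + 1×15.999 = 71.844 g/mol.
Mass of FeO per formula unit = 1.3500 × 71.844 = 96.989 g.
FeO wt% = 96.989 / 445.701 × 100 = 21.76%.

21.76 wt%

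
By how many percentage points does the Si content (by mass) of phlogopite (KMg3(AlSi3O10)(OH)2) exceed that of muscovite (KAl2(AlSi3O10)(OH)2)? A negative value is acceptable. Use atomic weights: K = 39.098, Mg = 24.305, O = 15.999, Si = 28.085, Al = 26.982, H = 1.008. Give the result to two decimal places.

First mineral: 84.255 g Si in 417.254 g formula = 20.19 wt% Si.
Second mineral: 84.255 g Si in 398.303 g formula = 21.15 wt% Si.
20.19% − 21.15% gives a difference of -0.96 percentage points.

-0.96 percentage points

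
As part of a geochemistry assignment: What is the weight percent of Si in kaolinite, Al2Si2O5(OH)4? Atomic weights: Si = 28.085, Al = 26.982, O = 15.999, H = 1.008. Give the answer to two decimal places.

21.76 weight percent

Molar mass of Al2Si2O5(OH)4: 2×26.982 + 2×28.085 + 9×15.999 + 4×1.008 = 258.157 g/mol.
Mass of Si per formula unit: 2 × 28.085 = 56.170 g.
Weight fraction Si = 56.170 / 258.157 = 0.2176.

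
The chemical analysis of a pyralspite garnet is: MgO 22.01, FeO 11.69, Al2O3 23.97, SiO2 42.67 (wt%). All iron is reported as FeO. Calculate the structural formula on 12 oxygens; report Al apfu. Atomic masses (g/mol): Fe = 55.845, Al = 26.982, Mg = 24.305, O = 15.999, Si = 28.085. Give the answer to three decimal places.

MgO: 22.01/40.304 = 0.54610 mol → 0.54610 mol Mg, 0.54610 mol O.
FeO: 11.69/71.844 = 0.16271 mol → 0.16271 mol Fe, 0.16271 mol O.
Al2O3: 23.97/101.961 = 0.23509 mol → 0.47018 mol Al, 0.70527 mol O.
SiO2: 42.67/60.083 = 0.71018 mol → 0.71018 mol Si, 1.42036 mol O.
Total oxygen = 2.83444 mol. Normalization factor = 12/2.83444 = 4.23364.
Al per 12 O = 0.47018 × 4.23364 = 1.991.

1.991 Al apfu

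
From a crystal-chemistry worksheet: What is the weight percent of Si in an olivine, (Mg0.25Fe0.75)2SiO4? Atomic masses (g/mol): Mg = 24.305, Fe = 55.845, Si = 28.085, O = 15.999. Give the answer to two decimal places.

M((Mg0.25Fe0.75)2SiO4) = 188.001 g/mol.
Si contributes 1 × 28.085 = 28.085 g per mole.
28.085/188.001 = 0.1494 → 14.94%.

14.94 mass %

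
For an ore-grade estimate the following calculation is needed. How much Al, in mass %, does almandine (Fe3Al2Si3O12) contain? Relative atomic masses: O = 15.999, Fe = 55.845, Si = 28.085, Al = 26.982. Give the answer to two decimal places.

Molar mass of Fe3Al2Si3O12: 3*55.845 + 2*26.982 + 3*28.085 + 12*15.999 = 497.742 g/mol.
Mass of Al per formula unit: 2 × 26.982 = 53.964 g.
Weight fraction Al = 53.964 / 497.742 = 0.1084.

10.84 mass %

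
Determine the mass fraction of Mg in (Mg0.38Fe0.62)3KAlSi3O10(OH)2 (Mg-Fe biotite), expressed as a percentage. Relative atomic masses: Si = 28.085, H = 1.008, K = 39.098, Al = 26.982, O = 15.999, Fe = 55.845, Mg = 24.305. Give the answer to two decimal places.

Formula mass = 1.14·24.305 + 1.86·55.845 + 1·39.098 + 1·26.982 + 3·28.085 + 12·15.999 + 2·1.008 = 475.918 g/mol, of which 27.708 g is Mg.
So Mg makes up 27.708/475.918 = 0.0582 of the mass, i.e. 5.82%.

5.82 weight percent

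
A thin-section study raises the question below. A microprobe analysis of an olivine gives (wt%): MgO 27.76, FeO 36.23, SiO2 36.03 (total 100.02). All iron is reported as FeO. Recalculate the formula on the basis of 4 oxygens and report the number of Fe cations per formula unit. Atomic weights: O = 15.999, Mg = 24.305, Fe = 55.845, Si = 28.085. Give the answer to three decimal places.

0.843 Fe apfu

MgO (M=40.304): mol = 0.68877; Mg = 0.68877, O = 0.68877.
FeO (M=71.844): mol = 0.50429; Fe = 0.50429, O = 0.50429.
SiO2 (M=60.083): mol = 0.59967; Si = 0.59967, O = 1.19934.
ΣO = 2.39240; factor = 4/ΣO = 1.67196.
Fe apfu = 0.50429 × 1.67196 = 0.843.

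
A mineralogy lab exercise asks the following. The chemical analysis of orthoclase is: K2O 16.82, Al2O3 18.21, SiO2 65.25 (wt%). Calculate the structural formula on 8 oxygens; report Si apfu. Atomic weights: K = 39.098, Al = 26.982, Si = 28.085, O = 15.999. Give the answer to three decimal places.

K2O: 16.82/94.195 = 0.17857 mol → 0.35714 mol K, 0.17857 mol O.
Al2O3: 18.21/101.961 = 0.17860 mol → 0.35720 mol Al, 0.53580 mol O.
SiO2: 65.25/60.083 = 1.08600 mol → 1.08600 mol Si, 2.17200 mol O.
Total oxygen = 2.88637 mol. Normalization factor = 8/2.88637 = 2.77165.
Si per 8 O = 1.08600 × 2.77165 = 3.010.

3.010 Si apfu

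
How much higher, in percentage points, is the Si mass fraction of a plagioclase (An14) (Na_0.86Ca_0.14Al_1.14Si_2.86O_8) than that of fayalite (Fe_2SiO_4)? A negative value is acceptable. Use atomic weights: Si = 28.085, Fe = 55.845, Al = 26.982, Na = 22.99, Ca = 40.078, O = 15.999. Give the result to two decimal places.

16.59 percentage points

Si in Na_0.86Ca_0.14Al_1.14Si_2.86O_8: molar mass 264.457 g/mol; 2.86×28.085 = 80.323 g → 30.37 wt%.
Si in Fe_2SiO_4: molar mass 203.771 g/mol; 1×28.085 = 28.085 g → 13.78 wt%.
Difference = 30.37 − 13.78 = 16.59 percentage points.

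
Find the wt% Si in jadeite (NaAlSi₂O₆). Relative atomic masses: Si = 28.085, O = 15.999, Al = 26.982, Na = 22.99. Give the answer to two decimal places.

M(NaAlSi₂O₆) = 202.136 g/mol.
Si contributes 2 × 28.085 = 56.170 g per mole.
56.170/202.136 = 0.2779 → 27.79%.

27.79 wt%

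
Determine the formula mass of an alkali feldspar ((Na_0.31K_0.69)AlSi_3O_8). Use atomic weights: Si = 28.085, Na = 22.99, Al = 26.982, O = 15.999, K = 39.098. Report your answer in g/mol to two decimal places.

Na: 0.31 × 22.99 = 7.1269
K: 0.69 × 39.098 = 26.9776
Al: 1 × 26.982 = 26.9820
Si: 3 × 28.085 = 84.2550
O: 8 × 15.999 = 127.9920
Summing the contributions gives the formula mass.

273.33 g/mol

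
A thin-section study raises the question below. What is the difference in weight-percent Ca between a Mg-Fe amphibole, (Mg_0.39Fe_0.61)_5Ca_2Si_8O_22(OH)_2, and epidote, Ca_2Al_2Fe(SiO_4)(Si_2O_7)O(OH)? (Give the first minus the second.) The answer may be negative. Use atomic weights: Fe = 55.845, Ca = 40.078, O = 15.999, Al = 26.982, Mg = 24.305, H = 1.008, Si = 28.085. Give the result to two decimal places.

-7.77 percentage points

First mineral: 80.156 g Ca in 908.550 g formula = 8.82 wt% Ca.
Second mineral: 80.156 g Ca in 483.215 g formula = 16.59 wt% Ca.
8.82% − 16.59% gives a difference of -7.77 percentage points.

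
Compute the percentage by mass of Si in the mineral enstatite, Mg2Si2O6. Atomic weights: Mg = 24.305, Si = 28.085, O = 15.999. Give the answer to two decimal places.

27.98 mass %

Molar mass of Mg2Si2O6: 2×24.305 + 2×28.085 + 6×15.999 = 200.774 g/mol.
Mass of Si per formula unit: 2 × 28.085 = 56.170 g.
Weight fraction Si = 56.170 / 200.774 = 0.2798.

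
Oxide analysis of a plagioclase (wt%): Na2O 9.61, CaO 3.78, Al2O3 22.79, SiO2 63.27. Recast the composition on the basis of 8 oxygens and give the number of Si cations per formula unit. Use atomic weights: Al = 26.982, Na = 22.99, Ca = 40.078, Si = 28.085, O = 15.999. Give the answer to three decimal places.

Na2O (M=61.979): mol = 0.15505; Na = 0.31010, O = 0.15505.
CaO (M=56.077): mol = 0.06741; Ca = 0.06741, O = 0.06741.
Al2O3 (M=101.961): mol = 0.22352; Al = 0.44704, O = 0.67056.
SiO2 (M=60.083): mol = 1.05304; Si = 1.05304, O = 2.10608.
ΣO = 2.99910; factor = 8/ΣO = 2.66747.
Si apfu = 1.05304 × 2.66747 = 2.809.

2.809 Si apfu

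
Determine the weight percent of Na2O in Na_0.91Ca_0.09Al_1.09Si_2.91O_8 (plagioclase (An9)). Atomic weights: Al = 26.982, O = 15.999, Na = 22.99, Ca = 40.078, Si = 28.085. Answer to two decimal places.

Molar mass of Na_0.91Ca_0.09Al_1.09Si_2.91O_8 = 0.91*22.99 + 0.09*40.078 + 1.09*26.982 + 2.91*28.085 + 8*15.999 = 263.658 g/mol.
Each formula unit contains 0.91 Na, equivalent to 0.91/2 = 0.4550 mol Na2O.
M(Na2O) = 2×22.99 + 1×15.999 = 61.979 g/mol.
Mass of Na2O per formula unit = 0.4550 × 61.979 = 28.200 g.
Na2O wt% = 28.200 / 263.658 × 100 = 10.70%.

10.70 wt%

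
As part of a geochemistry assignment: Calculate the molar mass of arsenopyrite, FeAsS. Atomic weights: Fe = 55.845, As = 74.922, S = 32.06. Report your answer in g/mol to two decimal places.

Fe: 1 × 55.845 = 55.8450
As: 1 × 74.922 = 74.9220
S: 1 × 32.06 = 32.0600
Summing the contributions gives the formula mass.

162.83 g/mol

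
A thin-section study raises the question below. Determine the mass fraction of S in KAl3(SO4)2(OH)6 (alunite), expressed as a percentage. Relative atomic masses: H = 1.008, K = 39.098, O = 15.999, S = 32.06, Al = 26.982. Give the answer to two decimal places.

Molar mass of KAl3(SO4)2(OH)6: 1·39.098 + 3·26.982 + 2·32.06 + 14·15.999 + 6·1.008 = 414.198 g/mol.
Mass of S per formula unit: 2 × 32.06 = 64.120 g.
Weight fraction S = 64.120 / 414.198 = 0.1548.

15.48 mass %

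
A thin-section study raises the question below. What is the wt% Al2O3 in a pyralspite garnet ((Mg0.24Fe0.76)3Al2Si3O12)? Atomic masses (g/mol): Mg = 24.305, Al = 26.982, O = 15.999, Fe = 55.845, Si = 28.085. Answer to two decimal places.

Formula mass = 475.033 g/mol.
2 Al → 1.0000 mol Al2O3 per formula unit; M(Al2O3) = 101.961, so Al2O3 mass = 101.961 g.
101.961/475.033 × 100 = 21.46 wt%.

21.46 wt%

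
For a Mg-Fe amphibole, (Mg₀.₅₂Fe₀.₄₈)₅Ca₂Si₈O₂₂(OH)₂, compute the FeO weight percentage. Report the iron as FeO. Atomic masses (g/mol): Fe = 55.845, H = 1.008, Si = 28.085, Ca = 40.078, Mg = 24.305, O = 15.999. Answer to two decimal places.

M((Mg₀.₅₂Fe₀.₄₈)₅Ca₂Si₈O₂₂(OH)₂) = 888.049 g/mol; M(FeO) = 71.844 g/mol.
Moles FeO per formula unit = 2.40 Fe ÷ 1 = 2.4000.
FeO fraction = (2.4000 × 71.844) / 888.049 = 172.426/888.049 = 0.1942.

19.42 wt%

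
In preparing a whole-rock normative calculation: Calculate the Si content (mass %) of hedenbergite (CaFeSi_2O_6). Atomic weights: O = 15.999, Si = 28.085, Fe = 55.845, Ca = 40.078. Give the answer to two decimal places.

22.64 mass %

Formula mass = 1×40.078 + 1×55.845 + 2×28.085 + 6×15.999 = 248.087 g/mol, of which 56.170 g is Si.
So Si makes up 56.170/248.087 = 0.2264 of the mass, i.e. 22.64%.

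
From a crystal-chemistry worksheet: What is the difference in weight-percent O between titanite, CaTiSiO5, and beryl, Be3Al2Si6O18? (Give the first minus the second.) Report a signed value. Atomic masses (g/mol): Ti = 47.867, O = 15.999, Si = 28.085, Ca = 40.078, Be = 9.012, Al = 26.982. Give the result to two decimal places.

-12.77 percentage points

M(CaTiSiO5) = 196.025 g/mol, so wt% O = 79.995/196.025 × 100 = 40.81%.
M(Be3Al2Si6O18) = 537.492 g/mol, so wt% O = 287.982/537.492 × 100 = 53.58%.
40.81 − 53.58 = -12.77 pp.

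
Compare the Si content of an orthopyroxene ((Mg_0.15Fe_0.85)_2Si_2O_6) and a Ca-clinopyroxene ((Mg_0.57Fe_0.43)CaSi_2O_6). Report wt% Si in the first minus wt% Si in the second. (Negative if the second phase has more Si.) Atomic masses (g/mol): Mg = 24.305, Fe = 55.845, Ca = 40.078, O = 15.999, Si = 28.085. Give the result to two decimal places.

Si in (Mg_0.15Fe_0.85)_2Si_2O_6: molar mass 254.392 g/mol; 2×28.085 = 56.170 g → 22.08 wt%.
Si in (Mg_0.57Fe_0.43)CaSi_2O_6: molar mass 230.109 g/mol; 2×28.085 = 56.170 g → 24.41 wt%.
Difference = 22.08 − 24.41 = -2.33 percentage points.

-2.33 percentage points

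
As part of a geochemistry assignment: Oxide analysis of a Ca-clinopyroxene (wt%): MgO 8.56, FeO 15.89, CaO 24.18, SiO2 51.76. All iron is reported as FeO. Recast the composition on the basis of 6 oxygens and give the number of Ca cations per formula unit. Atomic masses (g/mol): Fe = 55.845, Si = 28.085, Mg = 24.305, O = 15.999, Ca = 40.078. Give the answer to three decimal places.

MgO (M=40.304): mol = 0.21239; Mg = 0.21239, O = 0.21239.
FeO (M=71.844): mol = 0.22117; Fe = 0.22117, O = 0.22117.
CaO (M=56.077): mol = 0.43119; Ca = 0.43119, O = 0.43119.
SiO2 (M=60.083): mol = 0.86147; Si = 0.86147, O = 1.72294.
ΣO = 2.58769; factor = 6/ΣO = 2.31867.
Ca apfu = 0.43119 × 2.31867 = 1.000.

1.000 Ca apfu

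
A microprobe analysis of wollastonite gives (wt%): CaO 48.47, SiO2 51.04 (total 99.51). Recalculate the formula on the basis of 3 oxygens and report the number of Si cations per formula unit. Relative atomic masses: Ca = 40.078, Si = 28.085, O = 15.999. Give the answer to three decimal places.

CaO (M=56.077): mol = 0.86435; Ca = 0.86435, O = 0.86435.
SiO2 (M=60.083): mol = 0.84949; Si = 0.84949, O = 1.69898.
ΣO = 2.56333; factor = 3/ΣO = 1.17035.
Si apfu = 0.84949 × 1.17035 = 0.994.

0.994 Si apfu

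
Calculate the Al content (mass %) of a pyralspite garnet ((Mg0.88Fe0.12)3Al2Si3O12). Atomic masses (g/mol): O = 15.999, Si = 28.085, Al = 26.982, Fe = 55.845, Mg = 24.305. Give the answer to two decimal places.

Formula mass = 2.64×24.305 + 0.36×55.845 + 2×26.982 + 3×28.085 + 12×15.999 = 414.476 g/mol, of which 53.964 g is Al.
So Al makes up 53.964/414.476 = 0.1302 of the mass, i.e. 13.02%.

13.02 mass %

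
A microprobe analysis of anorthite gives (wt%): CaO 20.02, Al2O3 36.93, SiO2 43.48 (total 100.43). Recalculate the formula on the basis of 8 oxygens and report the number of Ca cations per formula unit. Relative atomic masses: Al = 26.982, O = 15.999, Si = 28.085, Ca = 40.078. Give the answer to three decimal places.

0.988 Ca apfu

20.02 wt% CaO ÷ 56.077 g/mol = 0.35701 mol, giving 0.35701 Ca and 0.35701 O.
36.93 wt% Al2O3 ÷ 101.961 g/mol = 0.36220 mol, giving 0.72440 Al and 1.08660 O.
43.48 wt% SiO2 ÷ 60.083 g/mol = 0.72367 mol, giving 0.72367 Si and 1.44734 O.
Oxygen sums to 2.89095; scaling by 8/2.89095 = 2.76726 puts the formula on 8 O.
Ca: 0.35701 × 2.76726 = 0.988 atoms per formula unit.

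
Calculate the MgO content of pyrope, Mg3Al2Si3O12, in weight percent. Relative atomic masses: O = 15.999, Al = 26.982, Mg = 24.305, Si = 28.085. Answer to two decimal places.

Formula mass = 403.122 g/mol.
3 Mg → 3.0000 mol MgO per formula unit; M(MgO) = 40.304, so MgO mass = 120.912 g.
120.912/403.122 × 100 = 29.99 wt%.

29.99 wt%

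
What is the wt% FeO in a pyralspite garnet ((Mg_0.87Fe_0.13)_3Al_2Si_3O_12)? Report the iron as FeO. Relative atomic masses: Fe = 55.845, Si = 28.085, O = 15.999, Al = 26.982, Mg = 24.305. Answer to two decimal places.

Molar mass of (Mg_0.87Fe_0.13)_3Al_2Si_3O_12 = 2.61×24.305 + 0.39×55.845 + 2×26.982 + 3×28.085 + 12×15.999 = 415.423 g/mol.
Each formula unit contains 0.39 Fe, equivalent to 0.39/1 = 0.3900 mol FeO.
M(FeO) = 1×55.845 + 1×15.999 = 71.844 g/mol.
Mass of FeO per formula unit = 0.3900 × 71.844 = 28.019 g.
FeO wt% = 28.019 / 415.423 × 100 = 6.74%.

6.74 wt%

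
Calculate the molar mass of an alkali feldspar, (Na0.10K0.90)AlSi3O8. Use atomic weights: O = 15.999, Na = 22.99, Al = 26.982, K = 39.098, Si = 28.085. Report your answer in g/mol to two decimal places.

The formula mass is the sum 0.10*22.99 + 0.90*39.098 + 1*26.982 + 3*28.085 + 8*15.999.

276.72 g/mol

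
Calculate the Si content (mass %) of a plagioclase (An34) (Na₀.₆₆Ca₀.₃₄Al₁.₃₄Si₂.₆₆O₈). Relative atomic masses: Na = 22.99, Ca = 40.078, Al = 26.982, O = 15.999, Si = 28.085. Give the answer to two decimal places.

27.91 mass %

Formula mass = 0.66*22.99 + 0.34*40.078 + 1.34*26.982 + 2.66*28.085 + 8*15.999 = 267.654 g/mol, of which 74.706 g is Si.
So Si makes up 74.706/267.654 = 0.2791 of the mass, i.e. 27.91%.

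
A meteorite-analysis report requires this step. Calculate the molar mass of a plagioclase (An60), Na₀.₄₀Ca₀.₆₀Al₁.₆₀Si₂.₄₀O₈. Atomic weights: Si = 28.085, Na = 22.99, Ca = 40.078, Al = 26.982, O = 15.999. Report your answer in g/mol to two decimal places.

Na: 0.40 × 22.99 = 9.1960
Ca: 0.60 × 40.078 = 24.0468
Al: 1.60 × 26.982 = 43.1712
Si: 2.40 × 28.085 = 67.4040
O: 8 × 15.999 = 127.9920
Summing the contributions gives the formula mass.

271.81 g/mol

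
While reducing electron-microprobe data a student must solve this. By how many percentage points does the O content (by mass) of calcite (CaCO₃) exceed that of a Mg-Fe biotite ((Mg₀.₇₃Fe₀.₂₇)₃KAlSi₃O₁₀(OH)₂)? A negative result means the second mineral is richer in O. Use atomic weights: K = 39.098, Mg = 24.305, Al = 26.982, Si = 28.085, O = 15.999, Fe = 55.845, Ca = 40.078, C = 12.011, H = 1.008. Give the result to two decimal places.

4.60 percentage points

First mineral: 47.997 g O in 100.086 g formula = 47.96 wt% O.
Second mineral: 191.988 g O in 442.801 g formula = 43.36 wt% O.
47.96% − 43.36% gives a difference of 4.60 percentage points.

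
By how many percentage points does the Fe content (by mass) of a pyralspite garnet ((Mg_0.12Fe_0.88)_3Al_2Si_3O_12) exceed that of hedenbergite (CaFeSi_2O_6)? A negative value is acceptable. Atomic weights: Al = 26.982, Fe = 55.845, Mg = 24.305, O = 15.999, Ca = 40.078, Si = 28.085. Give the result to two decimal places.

7.80 percentage points

Fe in (Mg_0.12Fe_0.88)_3Al_2Si_3O_12: molar mass 486.388 g/mol; 2.64×55.845 = 147.431 g → 30.31 wt%.
Fe in CaFeSi_2O_6: molar mass 248.087 g/mol; 1×55.845 = 55.845 g → 22.51 wt%.
Difference = 30.31 − 22.51 = 7.80 percentage points.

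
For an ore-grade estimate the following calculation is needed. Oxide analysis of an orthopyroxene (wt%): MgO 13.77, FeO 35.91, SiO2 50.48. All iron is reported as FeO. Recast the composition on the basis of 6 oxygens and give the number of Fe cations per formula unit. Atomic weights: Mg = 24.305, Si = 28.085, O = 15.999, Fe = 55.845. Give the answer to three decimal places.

13.77 wt% MgO ÷ 40.304 g/mol = 0.34165 mol, giving 0.34165 Mg and 0.34165 O.
35.91 wt% FeO ÷ 71.844 g/mol = 0.49983 mol, giving 0.49983 Fe and 0.49983 O.
50.48 wt% SiO2 ÷ 60.083 g/mol = 0.84017 mol, giving 0.84017 Si and 1.68034 O.
Oxygen sums to 2.52182; scaling by 6/2.52182 = 2.37923 puts the formula on 6 O.
Fe: 0.49983 × 2.37923 = 1.189 atoms per formula unit.

1.189 Fe apfu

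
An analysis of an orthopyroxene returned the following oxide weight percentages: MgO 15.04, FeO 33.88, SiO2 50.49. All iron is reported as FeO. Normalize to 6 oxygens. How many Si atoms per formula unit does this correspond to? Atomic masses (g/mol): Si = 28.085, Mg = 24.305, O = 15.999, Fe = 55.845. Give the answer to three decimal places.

15.04 wt% MgO ÷ 40.304 g/mol = 0.37316 mol, giving 0.37316 Mg and 0.37316 O.
33.88 wt% FeO ÷ 71.844 g/mol = 0.47158 mol, giving 0.47158 Fe and 0.47158 O.
50.49 wt% SiO2 ÷ 60.083 g/mol = 0.84034 mol, giving 0.84034 Si and 1.68068 O.
Oxygen sums to 2.52542; scaling by 6/2.52542 = 2.37584 puts the formula on 6 O.
Si: 0.84034 × 2.37584 = 1.997 atoms per formula unit.

1.997 Si apfu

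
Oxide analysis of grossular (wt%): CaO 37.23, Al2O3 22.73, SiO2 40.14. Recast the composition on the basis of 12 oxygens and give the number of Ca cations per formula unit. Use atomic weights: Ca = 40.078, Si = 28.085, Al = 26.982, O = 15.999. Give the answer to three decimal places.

CaO (M=56.077): mol = 0.66391; Ca = 0.66391, O = 0.66391.
Al2O3 (M=101.961): mol = 0.22293; Al = 0.44586, O = 0.66879.
SiO2 (M=60.083): mol = 0.66808; Si = 0.66808, O = 1.33616.
ΣO = 2.66886; factor = 12/ΣO = 4.49630.
Ca apfu = 0.66391 × 4.49630 = 2.985.

2.985 Ca apfu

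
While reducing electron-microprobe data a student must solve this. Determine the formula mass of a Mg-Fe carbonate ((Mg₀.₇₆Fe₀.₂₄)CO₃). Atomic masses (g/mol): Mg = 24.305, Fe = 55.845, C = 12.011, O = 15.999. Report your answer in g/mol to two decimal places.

91.88 g/mol

M = 0.76×24.305 + 0.24×55.845 + 1×12.011 + 3×15.999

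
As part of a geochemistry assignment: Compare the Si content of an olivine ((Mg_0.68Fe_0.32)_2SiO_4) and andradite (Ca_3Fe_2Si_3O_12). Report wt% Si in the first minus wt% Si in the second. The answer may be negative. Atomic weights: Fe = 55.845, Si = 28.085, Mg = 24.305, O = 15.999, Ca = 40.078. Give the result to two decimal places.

First mineral: 28.085 g Si in 160.877 g formula = 17.46 wt% Si.
Second mineral: 84.255 g Si in 508.167 g formula = 16.58 wt% Si.
17.46% − 16.58% gives a difference of 0.88 percentage points.

0.88 percentage points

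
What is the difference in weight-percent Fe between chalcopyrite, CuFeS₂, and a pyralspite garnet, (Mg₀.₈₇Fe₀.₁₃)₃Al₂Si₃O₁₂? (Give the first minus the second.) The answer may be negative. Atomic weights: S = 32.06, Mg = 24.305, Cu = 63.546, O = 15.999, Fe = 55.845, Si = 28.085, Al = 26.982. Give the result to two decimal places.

First mineral: 55.845 g Fe in 183.511 g formula = 30.43 wt% Fe.
Second mineral: 21.780 g Fe in 415.423 g formula = 5.24 wt% Fe.
30.43% − 5.24% gives a difference of 25.19 percentage points.

25.19 percentage points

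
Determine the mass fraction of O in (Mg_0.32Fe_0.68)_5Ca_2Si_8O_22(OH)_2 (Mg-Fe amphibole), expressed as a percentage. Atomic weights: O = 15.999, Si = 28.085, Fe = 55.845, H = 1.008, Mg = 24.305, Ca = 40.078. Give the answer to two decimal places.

41.76 mass %

M((Mg_0.32Fe_0.68)_5Ca_2Si_8O_22(OH)_2) = 919.589 g/mol.
O contributes 24 × 15.999 = 383.976 g per mole.
383.976/919.589 = 0.4176 → 41.76%.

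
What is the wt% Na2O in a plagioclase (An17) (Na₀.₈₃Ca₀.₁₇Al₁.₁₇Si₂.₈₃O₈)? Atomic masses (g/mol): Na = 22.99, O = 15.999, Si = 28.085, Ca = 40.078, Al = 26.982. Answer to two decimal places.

Formula mass = 264.936 g/mol.
0.83 Na → 0.4150 mol Na2O per formula unit; M(Na2O) = 61.979, so Na2O mass = 25.721 g.
25.721/264.936 × 100 = 9.71 wt%.

9.71 wt%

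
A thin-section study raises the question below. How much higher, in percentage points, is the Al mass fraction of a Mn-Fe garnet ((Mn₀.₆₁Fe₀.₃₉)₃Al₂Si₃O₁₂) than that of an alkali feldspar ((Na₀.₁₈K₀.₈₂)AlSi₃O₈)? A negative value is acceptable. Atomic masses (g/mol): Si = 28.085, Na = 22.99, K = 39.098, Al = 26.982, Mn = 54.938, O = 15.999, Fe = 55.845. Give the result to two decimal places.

1.08 percentage points

M((Mn₀.₆₁Fe₀.₃₉)₃Al₂Si₃O₁₂) = 496.082 g/mol, so wt% Al = 53.964/496.082 × 100 = 10.88%.
M((Na₀.₁₈K₀.₈₂)AlSi₃O₈) = 275.428 g/mol, so wt% Al = 26.982/275.428 × 100 = 9.80%.
10.88 − 9.80 = 1.08 pp.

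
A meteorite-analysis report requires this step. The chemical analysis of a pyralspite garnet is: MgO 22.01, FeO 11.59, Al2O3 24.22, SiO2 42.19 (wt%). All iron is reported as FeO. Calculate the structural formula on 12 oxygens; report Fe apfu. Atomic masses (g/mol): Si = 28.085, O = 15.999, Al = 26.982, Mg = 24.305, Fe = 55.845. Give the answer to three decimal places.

22.01 wt% MgO ÷ 40.304 g/mol = 0.54610 mol, giving 0.54610 Mg and 0.54610 O.
11.59 wt% FeO ÷ 71.844 g/mol = 0.16132 mol, giving 0.16132 Fe and 0.16132 O.
24.22 wt% Al2O3 ÷ 101.961 g/mol = 0.23754 mol, giving 0.47508 Al and 0.71262 O.
42.19 wt% SiO2 ÷ 60.083 g/mol = 0.70220 mol, giving 0.70220 Si and 1.40440 O.
Oxygen sums to 2.82444; scaling by 12/2.82444 = 4.24863 puts the formula on 12 O.
Fe: 0.16132 × 4.24863 = 0.685 atoms per formula unit.

0.685 Fe apfu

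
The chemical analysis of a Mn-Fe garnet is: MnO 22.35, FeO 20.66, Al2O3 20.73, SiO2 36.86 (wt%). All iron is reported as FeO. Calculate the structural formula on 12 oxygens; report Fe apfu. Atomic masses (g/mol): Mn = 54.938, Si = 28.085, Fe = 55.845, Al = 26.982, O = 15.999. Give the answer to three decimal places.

1.415 Fe apfu

MnO (M=70.937): mol = 0.31507; Mn = 0.31507, O = 0.31507.
FeO (M=71.844): mol = 0.28757; Fe = 0.28757, O = 0.28757.
Al2O3 (M=101.961): mol = 0.20331; Al = 0.40662, O = 0.60993.
SiO2 (M=60.083): mol = 0.61348; Si = 0.61348, O = 1.22696.
ΣO = 2.43953; factor = 12/ΣO = 4.91898.
Fe apfu = 0.28757 × 4.91898 = 1.415.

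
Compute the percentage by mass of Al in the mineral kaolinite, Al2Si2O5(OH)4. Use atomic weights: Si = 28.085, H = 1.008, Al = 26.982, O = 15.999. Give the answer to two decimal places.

20.90 mass %

Molar mass of Al2Si2O5(OH)4: 2×26.982 + 2×28.085 + 9×15.999 + 4×1.008 = 258.157 g/mol.
Mass of Al per formula unit: 2 × 26.982 = 53.964 g.
Weight fraction Al = 53.964 / 258.157 = 0.2090.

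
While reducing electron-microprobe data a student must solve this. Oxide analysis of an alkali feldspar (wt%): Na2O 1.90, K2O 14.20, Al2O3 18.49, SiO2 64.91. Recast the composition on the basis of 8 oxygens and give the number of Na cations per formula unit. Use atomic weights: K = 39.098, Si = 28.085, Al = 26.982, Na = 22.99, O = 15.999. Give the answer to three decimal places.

0.170 Na apfu

Na2O: 1.90/61.979 = 0.03066 mol → 0.06132 mol Na, 0.03066 mol O.
K2O: 14.20/94.195 = 0.15075 mol → 0.30150 mol K, 0.15075 mol O.
Al2O3: 18.49/101.961 = 0.18134 mol → 0.36268 mol Al, 0.54402 mol O.
SiO2: 64.91/60.083 = 1.08034 mol → 1.08034 mol Si, 2.16068 mol O.
Total oxygen = 2.88611 mol. Normalization factor = 8/2.88611 = 2.77190.
Na per 8 O = 0.06132 × 2.77190 = 0.170.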